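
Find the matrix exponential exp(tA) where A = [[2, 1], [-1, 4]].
A has Jordan form J = [[3, 1], [0, 3]] with A = PJP^{-1}, so e^{tA} = P e^{tJ} P^{-1}.

For a Jordan block J_k(λ), e^{tJ_k(λ)} = e^{λt} · (I + tN + t^2 N^2/2! + ... + t^{k-1} N^{k-1}/(k-1)!) where N is the nilpotent superdiagonal part.

Assembling the blocks and conjugating back gives the entries of e^{tA} as shown above.

e^{tA} = [[(1 - t)*e^{3*t}, t*e^{3*t}], [-t*e^{3*t}, (t + 1)*e^{3*t}]]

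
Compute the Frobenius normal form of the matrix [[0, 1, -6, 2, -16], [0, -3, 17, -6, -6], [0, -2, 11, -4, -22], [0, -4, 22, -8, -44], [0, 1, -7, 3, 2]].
The invariant factors of A (the non-unit diagonal entries of the Smith normal form of xI - A over ℚ[x]) are x, x(x - 3)^2(x + 4), each dividing the next. The characteristic polynomial is their product, x^2(x - 3)^2(x + 4).

The rational canonical form is the block-diagonal matrix of companion matrices C(f_i):
R = [[0, 0, 0, 0, 0], [0, 0, 0, 0, 0], [0, 1, 0, 0, -36], [0, 0, 1, 0, 15], [0, 0, 0, 1, 2]].

R = [[0, 0, 0, 0, 0], [0, 0, 0, 0, 0], [0, 1, 0, 0, -36], [0, 0, 1, 0, 15], [0, 0, 0, 1, 2]]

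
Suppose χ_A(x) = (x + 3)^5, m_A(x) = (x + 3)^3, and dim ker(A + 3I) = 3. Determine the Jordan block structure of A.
λ = -3: algebraic multiplicity 5 (exponent in χ_A), largest block size 3 (exponent in m_A), 3 blocks (geometric multiplicity). These force block sizes [3, 1, 1].

Jordan blocks: (-3, 3), (-3, 1), (-3, 1)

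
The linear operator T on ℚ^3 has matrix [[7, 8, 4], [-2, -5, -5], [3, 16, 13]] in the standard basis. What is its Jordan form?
The characteristic polynomial is det(xI - A) = (x - 5)^3, so the eigenvalues are 5 (algebraic multiplicity 3).

For λ = 5: rank(A - 5I) = 2, rank((A - 5I)^2) = 1, rank((A - 5I)^3) = 0. The eigenspace has dimension 3 - 2 = 1, so there is 1 Jordan block; the rank sequence gives block sizes [3].

Assembling the blocks gives the Jordan form J above.

J = [[5, 1, 0], [0, 5, 1], [0, 0, 5]]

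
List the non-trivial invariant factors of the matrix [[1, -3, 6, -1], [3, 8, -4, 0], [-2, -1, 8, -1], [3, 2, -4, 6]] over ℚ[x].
The Jordan structure of A has elementary divisors (x - 5), (x - 6)^2, (x - 6). Arranging the block sizes at each eigenvalue in decreasing order and taking row products gives the invariant factors.

Invariant factors (smallest first, each dividing the next): x - 6, (x - 6)^2(x - 5).

Check: the last factor (x - 6)^2(x - 5) is the minimal polynomial, and the product (x - 6)^3(x - 5) is the characteristic polynomial.

x - 6, (x - 6)^2(x - 5)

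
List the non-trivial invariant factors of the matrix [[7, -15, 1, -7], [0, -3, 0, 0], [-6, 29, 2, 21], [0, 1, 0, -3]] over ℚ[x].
(x - 5)(x - 4)(x + 3)^2

The Jordan structure of A has elementary divisors (x + 3)^2, (x - 4), (x - 5). Arranging the block sizes at each eigenvalue in decreasing order and taking row products gives the invariant factors.

Invariant factors (smallest first, each dividing the next): (x - 5)(x - 4)(x + 3)^2.

Check: the last factor (x - 5)(x - 4)(x + 3)^2 is the minimal polynomial, and the product (x - 5)(x - 4)(x + 3)^2 is the characteristic polynomial.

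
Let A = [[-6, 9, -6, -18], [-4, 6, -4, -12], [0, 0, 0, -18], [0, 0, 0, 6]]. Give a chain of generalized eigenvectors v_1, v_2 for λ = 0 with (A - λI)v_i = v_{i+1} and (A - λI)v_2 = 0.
We seek v_1 ∈ ker(A^2) \ ker(A), then set v_{i+1} = A v_i.

One such chain is v_1 = [[2, 1, 0, 0]]^T, v_2 = [[-3, -2, 0, 0]]^T. Check: A v_2 = [[0, 0, 0, 0]]^T = 0.

v_1 = [[2, 1, 0, 0]]^T, v_2 = [[-3, -2, 0, 0]]^T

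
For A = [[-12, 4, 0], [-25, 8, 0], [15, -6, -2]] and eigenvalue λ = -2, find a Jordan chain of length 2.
We seek v_1 ∈ ker((A + 2I)^2) \ ker(A + 2I), then set v_{i+1} = (A + 2I) v_i.

One such chain is v_1 = [[1, 3, -2]]^T, v_2 = [[2, 5, -3]]^T. Check: (A + 2I) v_2 = [[0, 0, 0]]^T = 0.

v_1 = [[1, 3, -2]]^T, v_2 = [[2, 5, -3]]^T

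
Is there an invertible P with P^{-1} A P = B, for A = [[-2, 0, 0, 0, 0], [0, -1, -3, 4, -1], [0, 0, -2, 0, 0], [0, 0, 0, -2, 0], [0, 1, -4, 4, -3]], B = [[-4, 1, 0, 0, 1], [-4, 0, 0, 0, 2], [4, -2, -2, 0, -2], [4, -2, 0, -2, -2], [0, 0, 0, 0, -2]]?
No.

Both have characteristic polynomial (x + 2)^5, but the minimal polynomial of A is (x + 2)^3 while the minimal polynomial of B is (x + 2)^2. The minimal polynomial is a similarity invariant, so A and B are not similar.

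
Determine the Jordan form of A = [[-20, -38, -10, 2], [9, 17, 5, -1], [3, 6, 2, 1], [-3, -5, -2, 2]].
J = [[-2, 0, 0, 0], [0, 1, 1, 0], [0, 0, 1, 1], [0, 0, 0, 1]]

The characteristic polynomial is det(xI - A) = (x - 1)^3(x + 2), so the eigenvalues are -2 (algebraic multiplicity 1), 1 (algebraic multiplicity 3).

For λ = -2: algebraic multiplicity 1 gives one 1×1 block.

For λ = 1: rank(A - I) = 3, rank((A - I)^2) = 2, rank((A - I)^3) = 1. The eigenspace has dimension 4 - 3 = 1, so there is 1 Jordan block; the rank sequence gives block sizes [3].

Assembling the blocks gives the Jordan form J above.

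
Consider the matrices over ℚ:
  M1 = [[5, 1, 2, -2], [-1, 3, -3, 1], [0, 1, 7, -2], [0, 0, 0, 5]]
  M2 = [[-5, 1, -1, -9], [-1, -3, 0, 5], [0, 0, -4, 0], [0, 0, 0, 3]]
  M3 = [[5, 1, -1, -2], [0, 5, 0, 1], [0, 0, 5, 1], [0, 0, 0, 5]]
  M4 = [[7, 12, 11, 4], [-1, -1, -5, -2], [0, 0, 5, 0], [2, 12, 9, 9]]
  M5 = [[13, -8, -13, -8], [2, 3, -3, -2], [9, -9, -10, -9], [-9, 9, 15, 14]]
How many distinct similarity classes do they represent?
Characteristic polynomials: χ_{M1} = (x - 5)^4, χ_{M2} = (x - 3)(x + 4)^3, χ_{M3} = (x - 5)^4, χ_{M4} = (x - 5)^4, χ_{M5} = (x - 5)^4.

{M1, M4, M5}: invariant factors x - 5, (x - 5)^3.

{M2}: invariant factors (x - 3)(x + 4)^3.

{M3}: invariant factors (x - 5)^2, (x - 5)^2.

Matrices are similar if and only if their invariant-factor lists agree; the partition into similarity classes is {M1, M4, M5}, {M2}, {M3}.

3 classes: {M1, M4, M5}, {M2}, {M3}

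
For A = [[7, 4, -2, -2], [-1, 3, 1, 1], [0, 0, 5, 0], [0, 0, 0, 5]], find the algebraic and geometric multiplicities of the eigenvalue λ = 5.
The characteristic polynomial is (x - 5)^4, so the factor x - 5 appears with exponent 4: the algebraic multiplicity is 4.

rank(A - 5I) = 1, so the eigenspace has dimension 4 - 1 = 3: the geometric multiplicity is 3.

Since 3 < 4, A is not diagonalizable.

algebraic multiplicity 4, geometric multiplicity 3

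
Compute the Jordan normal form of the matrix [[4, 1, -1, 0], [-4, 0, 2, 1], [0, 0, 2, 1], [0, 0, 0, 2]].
J = [[2, 1, 0, 0], [0, 2, 0, 0], [0, 0, 2, 1], [0, 0, 0, 2]]

The characteristic polynomial is det(xI - A) = (x - 2)^4, so the eigenvalues are 2 (algebraic multiplicity 4).

For λ = 2: rank(A - 2I) = 2, rank((A - 2I)^2) = 0. The eigenspace has dimension 4 - 2 = 2, so there are 2 Jordan blocks; the rank sequence gives block sizes [2, 2].

Assembling the blocks gives the Jordan form J above.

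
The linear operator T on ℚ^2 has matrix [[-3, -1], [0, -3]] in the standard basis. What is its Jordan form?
The characteristic polynomial is det(xI - A) = (x + 3)^2, so the eigenvalues are -3 (algebraic multiplicity 2).

For λ = -3: rank(A + 3I) = 1, rank((A + 3I)^2) = 0. The eigenspace has dimension 2 - 1 = 1, so there is 1 Jordan block; the rank sequence gives block sizes [2].

Assembling the blocks gives the Jordan form J above.

J = [[-3, 1], [0, -3]]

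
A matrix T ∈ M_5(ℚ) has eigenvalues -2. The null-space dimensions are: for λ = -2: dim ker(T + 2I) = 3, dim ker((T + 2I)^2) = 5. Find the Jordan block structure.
λ = -2: successive nullity increments [3, 2] count blocks of size ≥ k; block sizes are [2, 2, 1].

Jordan blocks: (-2, 2), (-2, 2), (-2, 1)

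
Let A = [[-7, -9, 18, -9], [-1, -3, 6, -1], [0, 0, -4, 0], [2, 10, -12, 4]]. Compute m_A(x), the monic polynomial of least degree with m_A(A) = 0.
The characteristic polynomial factors as (x - 2)(x + 4)^3. The minimal polynomial is ∏(x - λ)^{k_λ} where k_λ is the size of the largest Jordan block at λ.

For λ = -4: rank(A + 4I) = 2, and the largest Jordan block has size 2 (the smallest k with rank((A + 4I)^k) = rank((A + 4I)^(k+1))).
For λ = 2: rank(A - 2I) = 3, and the largest Jordan block has size 1 (the smallest k with rank((A - 2I)^k) = rank((A - 2I)^(k+1))).

So m_A(x) = (x - 2)(x + 4)^2.

m_A(x) = (x - 2)(x + 4)^2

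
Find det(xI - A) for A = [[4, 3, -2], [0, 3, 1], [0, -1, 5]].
χ_A(x) = (x - 4)^3

xI - A = [[x - 4, -3, 2], [0, x - 3, -1], [0, 1, x - 5]].

Expanding det(xI - A) along the first row:
det(xI - A) = + (x - 4)·det([[x - 3, -1], [1, x - 5]]) - (-3)·det([[0, -1], [0, x - 5]]) + (2)·det([[0, x - 3], [0, 1]]).

Evaluating gives χ_A(x) = x^3 - 12x^2 + 48x - 64 = (x - 4)^3.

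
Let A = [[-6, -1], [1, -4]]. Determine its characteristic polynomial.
χ_A(x) = (x + 5)^2

xI - A = [[x + 6, 1], [-1, x + 4]].

Expanding det(xI - A) along the first row:
det(xI - A) = + (x + 6)·det([[x + 4]]) - (1)·det([[-1]]).

Evaluating gives χ_A(x) = x^2 + 10x + 25 = (x + 5)^2.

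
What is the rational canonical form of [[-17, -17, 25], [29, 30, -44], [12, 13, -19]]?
R = [[0, 0, 0], [1, 0, -8], [0, 1, -6]]

The invariant factors of A (the non-unit diagonal entries of the Smith normal form of xI - A over ℚ[x]) are x(x + 2)(x + 4), each dividing the next. The characteristic polynomial is their product, x(x + 2)(x + 4).

The rational canonical form is the block-diagonal matrix of companion matrices C(f_i):
R = [[0, 0, 0], [1, 0, -8], [0, 1, -6]].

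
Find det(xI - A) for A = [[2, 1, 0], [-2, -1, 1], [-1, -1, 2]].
xI - A = [[x - 2, -1, 0], [2, x + 1, -1], [1, 1, x - 2]].

Expanding det(xI - A) along the first row:
det(xI - A) = + (x - 2)·det([[x + 1, -1], [1, x - 2]]) - (-1)·det([[2, -1], [1, x - 2]]) + (0)·det([[2, x + 1], [1, 1]]).

Evaluating gives χ_A(x) = x^3 - 3x^2 + 3x - 1 = (x - 1)^3.

χ_A(x) = (x - 1)^3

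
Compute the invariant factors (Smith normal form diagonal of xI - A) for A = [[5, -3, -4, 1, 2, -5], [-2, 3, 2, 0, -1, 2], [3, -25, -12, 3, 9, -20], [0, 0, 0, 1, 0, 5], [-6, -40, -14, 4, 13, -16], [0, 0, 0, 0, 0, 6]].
The Jordan structure of A has elementary divisors (x - 1)^3, (x - 1), (x - 6)^2. Arranging the block sizes at each eigenvalue in decreasing order and taking row products gives the invariant factors.

Invariant factors (smallest first, each dividing the next): x - 1, (x - 6)^2(x - 1)^3.

Check: the last factor (x - 6)^2(x - 1)^3 is the minimal polynomial, and the product (x - 6)^2(x - 1)^4 is the characteristic polynomial.

x - 1, (x - 6)^2(x - 1)^3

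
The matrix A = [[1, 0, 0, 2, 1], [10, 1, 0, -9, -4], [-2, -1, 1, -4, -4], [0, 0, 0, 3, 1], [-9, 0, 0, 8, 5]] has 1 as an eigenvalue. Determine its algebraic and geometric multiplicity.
algebraic multiplicity 3, geometric multiplicity 1

The characteristic polynomial is (x - 4)^2(x - 1)^3, so the factor x - 1 appears with exponent 3: the algebraic multiplicity is 3.

rank(A - I) = 4, so the eigenspace has dimension 5 - 4 = 1: the geometric multiplicity is 1.

Since 1 < 3, A is not diagonalizable.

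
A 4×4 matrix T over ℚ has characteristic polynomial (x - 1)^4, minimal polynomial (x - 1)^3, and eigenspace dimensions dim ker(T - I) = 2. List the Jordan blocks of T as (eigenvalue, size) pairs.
λ = 1: algebraic multiplicity 4 (exponent in χ_T), largest block size 3 (exponent in m_T), 2 blocks (geometric multiplicity). These force block sizes [3, 1].

Jordan blocks: (1, 3), (1, 1)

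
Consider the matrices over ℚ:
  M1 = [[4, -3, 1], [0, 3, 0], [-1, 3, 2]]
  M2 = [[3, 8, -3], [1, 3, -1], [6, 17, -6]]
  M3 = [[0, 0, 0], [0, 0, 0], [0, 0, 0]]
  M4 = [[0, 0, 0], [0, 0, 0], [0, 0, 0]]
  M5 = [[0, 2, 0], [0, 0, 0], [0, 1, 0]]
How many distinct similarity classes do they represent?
4 classes: {M1}, {M2}, {M3, M4}, {M5}

Characteristic polynomials: χ_{M1} = (x - 3)^3, χ_{M2} = x^3, χ_{M3} = x^3, χ_{M4} = x^3, χ_{M5} = x^3.

{M1}: invariant factors x - 3, (x - 3)^2.

{M2}: invariant factors x^3.

{M3, M4}: invariant factors x, x, x.

{M5}: invariant factors x, x^2.

Matrices are similar if and only if their invariant-factor lists agree; the partition into similarity classes is {M1}, {M2}, {M3, M4}, {M5}.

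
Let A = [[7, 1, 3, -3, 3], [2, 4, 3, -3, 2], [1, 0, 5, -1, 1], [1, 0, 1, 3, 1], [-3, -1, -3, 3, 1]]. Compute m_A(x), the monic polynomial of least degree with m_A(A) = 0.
The characteristic polynomial factors as (x - 4)^5. The minimal polynomial is ∏(x - λ)^{k_λ} where k_λ is the size of the largest Jordan block at λ.

For λ = 4: rank(A - 4I) = 3, and the largest Jordan block has size 3 (the smallest k with rank((A - 4I)^k) = rank((A - 4I)^(k+1))).

So m_A(x) = (x - 4)^3.

m_A(x) = (x - 4)^3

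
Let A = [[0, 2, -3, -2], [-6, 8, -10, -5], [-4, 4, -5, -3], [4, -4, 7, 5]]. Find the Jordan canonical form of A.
The characteristic polynomial is det(xI - A) = (x - 2)^4, so the eigenvalues are 2 (algebraic multiplicity 4).

For λ = 2: rank(A - 2I) = 2, rank((A - 2I)^2) = 1, rank((A - 2I)^3) = 0. The eigenspace has dimension 4 - 2 = 2, so there are 2 Jordan blocks; the rank sequence gives block sizes [3, 1].

Assembling the blocks gives the Jordan form J above.

J = [[2, 1, 0, 0], [0, 2, 1, 0], [0, 0, 2, 0], [0, 0, 0, 2]]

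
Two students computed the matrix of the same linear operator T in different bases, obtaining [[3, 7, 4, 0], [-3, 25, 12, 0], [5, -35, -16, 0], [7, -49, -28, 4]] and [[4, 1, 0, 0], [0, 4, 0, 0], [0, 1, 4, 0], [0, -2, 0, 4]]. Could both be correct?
Yes.

Two matrices over a field are similar if and only if they have the same invariant factors.

Both A and B have characteristic polynomial (x - 4)^4 and minimal polynomial (x - 4)^2. Computing further, both have invariant factors x - 4, x - 4, (x - 4)^2. Hence A and B are similar.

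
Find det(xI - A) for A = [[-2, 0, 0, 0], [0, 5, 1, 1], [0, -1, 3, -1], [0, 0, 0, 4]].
xI - A = [[x + 2, 0, 0, 0], [0, x - 5, -1, -1], [0, 1, x - 3, 1], [0, 0, 0, x - 4]].

Expanding det(xI - A) along the first row:
det(xI - A) = + (x + 2)·det([[x - 5, -1, -1], [1, x - 3, 1], [0, 0, x - 4]]) - (0)·det([[0, -1, -1], [0, x - 3, 1], [0, 0, x - 4]]) + (0)·det([[0, x - 5, -1], [0, 1, 1], [0, 0, x - 4]]) - (0)·det([[0, x - 5, -1], [0, 1, x - 3], [0, 0, 0]]).

Evaluating gives χ_A(x) = x^4 - 10x^3 + 24x^2 + 32x - 128 = (x - 4)^3(x + 2).

χ_A(x) = (x - 4)^3(x + 2)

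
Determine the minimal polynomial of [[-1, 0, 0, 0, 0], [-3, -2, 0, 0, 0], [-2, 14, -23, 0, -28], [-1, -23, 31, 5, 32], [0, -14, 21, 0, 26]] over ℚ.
The characteristic polynomial factors as (x - 5)^2(x + 1)(x + 2)^2. The minimal polynomial is ∏(x - λ)^{k_λ} where k_λ is the size of the largest Jordan block at λ.

For λ = -2: rank(A + 2I) = 3, and the largest Jordan block has size 1 (the smallest k with rank((A + 2I)^k) = rank((A + 2I)^(k+1))).
For λ = -1: rank(A + I) = 4, and the largest Jordan block has size 1 (the smallest k with rank((A + I)^k) = rank((A + I)^(k+1))).
For λ = 5: rank(A - 5I) = 4, and the largest Jordan block has size 2 (the smallest k with rank((A - 5I)^k) = rank((A - 5I)^(k+1))).

So m_A(x) = (x - 5)^2(x + 1)(x + 2).

m_A(x) = (x - 5)^2(x + 1)(x + 2)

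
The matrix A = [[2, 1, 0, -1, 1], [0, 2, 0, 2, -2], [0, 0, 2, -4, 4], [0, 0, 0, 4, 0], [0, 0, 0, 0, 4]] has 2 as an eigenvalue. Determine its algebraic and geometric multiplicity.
algebraic multiplicity 3, geometric multiplicity 2

The characteristic polynomial is (x - 4)^2(x - 2)^3, so the factor x - 2 appears with exponent 3: the algebraic multiplicity is 3.

rank(A - 2I) = 3, so the eigenspace has dimension 5 - 3 = 2: the geometric multiplicity is 2.

Since 2 < 3, A is not diagonalizable.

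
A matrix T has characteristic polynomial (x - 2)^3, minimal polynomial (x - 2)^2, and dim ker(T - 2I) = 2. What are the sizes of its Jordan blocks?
λ = 2: algebraic multiplicity 3 (exponent in χ_T), largest block size 2 (exponent in m_T), 2 blocks (geometric multiplicity). These force block sizes [2, 1].

Jordan blocks: (2, 2), (2, 1)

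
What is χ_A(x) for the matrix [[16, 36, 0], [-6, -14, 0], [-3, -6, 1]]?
χ_A(x) = (x - 4)(x - 1)(x + 2)

xI - A = [[x - 16, -36, 0], [6, x + 14, 0], [3, 6, x - 1]].

Expanding det(xI - A) along the first row:
det(xI - A) = + (x - 16)·det([[x + 14, 0], [6, x - 1]]) - (-36)·det([[6, 0], [3, x - 1]]) + (0)·det([[6, x + 14], [3, 6]]).

Evaluating gives χ_A(x) = x^3 - 3x^2 - 6x + 8 = (x - 4)(x - 1)(x + 2).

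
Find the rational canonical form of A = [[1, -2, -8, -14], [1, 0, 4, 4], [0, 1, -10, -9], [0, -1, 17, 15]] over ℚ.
The invariant factors of A (the non-unit diagonal entries of the Smith normal form of xI - A over ℚ[x]) are (x - 4)(x - 3)(x^2 + x + 5), each dividing the next. The characteristic polynomial is their product, (x - 4)(x - 3)(x^2 + x + 5).

The rational canonical form is the block-diagonal matrix of companion matrices C(f_i):
R = [[0, 0, 0, -60], [1, 0, 0, 23], [0, 1, 0, -10], [0, 0, 1, 6]].

Note the characteristic polynomial does not split into linear factors over ℚ, so A has no Jordan form over ℚ; the rational canonical form exists over any field.

R = [[0, 0, 0, -60], [1, 0, 0, 23], [0, 1, 0, -10], [0, 0, 1, 6]]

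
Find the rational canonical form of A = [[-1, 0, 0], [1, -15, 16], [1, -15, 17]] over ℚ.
The invariant factors of A (the non-unit diagonal entries of the Smith normal form of xI - A over ℚ[x]) are (x - 5)(x + 1)(x + 3), each dividing the next. The characteristic polynomial is their product, (x - 5)(x + 1)(x + 3).

The rational canonical form is the block-diagonal matrix of companion matrices C(f_i):
R = [[0, 0, 15], [1, 0, 17], [0, 1, 1]].

R = [[0, 0, 15], [1, 0, 17], [0, 1, 1]]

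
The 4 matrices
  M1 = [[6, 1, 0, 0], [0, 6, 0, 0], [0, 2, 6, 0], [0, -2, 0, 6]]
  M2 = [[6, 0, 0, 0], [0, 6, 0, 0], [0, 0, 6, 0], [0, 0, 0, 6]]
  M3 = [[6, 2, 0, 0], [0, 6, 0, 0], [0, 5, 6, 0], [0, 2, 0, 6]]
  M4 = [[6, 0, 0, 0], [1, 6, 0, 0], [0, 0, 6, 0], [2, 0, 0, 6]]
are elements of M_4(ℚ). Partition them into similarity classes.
Characteristic polynomials: χ_{M1} = (x - 6)^4, χ_{M2} = (x - 6)^4, χ_{M3} = (x - 6)^4, χ_{M4} = (x - 6)^4.

{M1, M3, M4}: invariant factors x - 6, x - 6, (x - 6)^2.

{M2}: invariant factors x - 6, x - 6, x - 6, x - 6.

Matrices are similar if and only if their invariant-factor lists agree; the partition into similarity classes is {M1, M3, M4}, {M2}.

2 classes: {M1, M3, M4}, {M2}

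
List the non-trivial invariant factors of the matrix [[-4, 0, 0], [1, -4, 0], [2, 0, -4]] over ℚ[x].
x + 4, (x + 4)^2

The Jordan structure of A has elementary divisors (x + 4)^2, (x + 4). Arranging the block sizes at each eigenvalue in decreasing order and taking row products gives the invariant factors.

Invariant factors (smallest first, each dividing the next): x + 4, (x + 4)^2.

Check: the last factor (x + 4)^2 is the minimal polynomial, and the product (x + 4)^3 is the characteristic polynomial.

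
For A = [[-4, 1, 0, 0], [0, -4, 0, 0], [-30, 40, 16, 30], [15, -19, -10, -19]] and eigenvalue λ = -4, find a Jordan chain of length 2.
v_1 = [[0, 1, -2, 0]]^T, v_2 = [[1, 0, 0, 1]]^T

We seek v_1 ∈ ker((A + 4I)^2) \ ker(A + 4I), then set v_{i+1} = (A + 4I) v_i.

One such chain is v_1 = [[0, 1, -2, 0]]^T, v_2 = [[1, 0, 0, 1]]^T. Check: (A + 4I) v_2 = [[0, 0, 0, 0]]^T = 0.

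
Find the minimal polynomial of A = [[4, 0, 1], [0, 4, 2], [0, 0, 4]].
The characteristic polynomial factors as (x - 4)^3. The minimal polynomial is ∏(x - λ)^{k_λ} where k_λ is the size of the largest Jordan block at λ.

For λ = 4: rank(A - 4I) = 1, and the largest Jordan block has size 2 (the smallest k with rank((A - 4I)^k) = rank((A - 4I)^(k+1))).

So m_A(x) = (x - 4)^2.

m_A(x) = (x - 4)^2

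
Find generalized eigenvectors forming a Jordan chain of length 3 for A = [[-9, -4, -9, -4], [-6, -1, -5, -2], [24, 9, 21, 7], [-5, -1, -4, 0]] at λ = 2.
v_1 = [[5, 1, -8, 3]]^T, v_2 = [[1, 1, -2, 0]]^T, v_3 = [[3, 1, -5, 2]]^T

We seek v_1 ∈ ker((A - 2I)^3) \ ker((A - 2I)^2), then set v_{i+1} = (A - 2I) v_i.

One such chain is v_1 = [[5, 1, -8, 3]]^T, v_2 = [[1, 1, -2, 0]]^T, v_3 = [[3, 1, -5, 2]]^T. Check: (A - 2I) v_3 = [[0, 0, 0, 0]]^T = 0.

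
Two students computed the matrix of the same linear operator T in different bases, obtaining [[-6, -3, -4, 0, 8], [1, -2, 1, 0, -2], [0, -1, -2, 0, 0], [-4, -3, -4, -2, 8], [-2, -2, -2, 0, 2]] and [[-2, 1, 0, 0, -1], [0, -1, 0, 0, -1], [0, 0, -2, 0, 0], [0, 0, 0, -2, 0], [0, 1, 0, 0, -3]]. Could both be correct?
Both have characteristic polynomial (x + 2)^5, but the minimal polynomial of A is (x + 2)^3 while the minimal polynomial of B is (x + 2)^2. The minimal polynomial is a similarity invariant, so A and B are not similar.

No.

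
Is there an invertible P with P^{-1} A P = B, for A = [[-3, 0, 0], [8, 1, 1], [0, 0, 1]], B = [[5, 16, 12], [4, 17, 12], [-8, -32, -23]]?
Both have characteristic polynomial (x - 1)^2(x + 3), but the minimal polynomial of A is (x - 1)^2(x + 3) while the minimal polynomial of B is (x - 1)(x + 3). The minimal polynomial is a similarity invariant, so A and B are not similar.

No.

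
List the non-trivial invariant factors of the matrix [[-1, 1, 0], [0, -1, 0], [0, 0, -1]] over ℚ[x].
The Jordan structure of A has elementary divisors (x + 1)^2, (x + 1). Arranging the block sizes at each eigenvalue in decreasing order and taking row products gives the invariant factors.

Invariant factors (smallest first, each dividing the next): x + 1, (x + 1)^2.

Check: the last factor (x + 1)^2 is the minimal polynomial, and the product (x + 1)^3 is the characteristic polynomial.

x + 1, (x + 1)^2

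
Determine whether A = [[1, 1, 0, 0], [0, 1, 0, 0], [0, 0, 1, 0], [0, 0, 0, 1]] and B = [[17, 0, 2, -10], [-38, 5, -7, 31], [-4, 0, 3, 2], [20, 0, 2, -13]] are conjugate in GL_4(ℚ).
trace(A) = 4 but trace(B) = 12. The trace is a similarity invariant, so A and B are not similar.

No.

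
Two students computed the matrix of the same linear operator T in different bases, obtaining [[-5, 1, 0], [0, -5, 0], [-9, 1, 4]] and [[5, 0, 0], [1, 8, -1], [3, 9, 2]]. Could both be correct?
No.

trace(A) = -6 but trace(B) = 15. The trace is a similarity invariant, so A and B are not similar.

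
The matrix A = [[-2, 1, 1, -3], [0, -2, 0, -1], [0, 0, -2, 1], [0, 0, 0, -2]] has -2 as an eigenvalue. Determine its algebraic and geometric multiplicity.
algebraic multiplicity 4, geometric multiplicity 2

The characteristic polynomial is (x + 2)^4, so the factor x + 2 appears with exponent 4: the algebraic multiplicity is 4.

rank(A + 2I) = 2, so the eigenspace has dimension 4 - 2 = 2: the geometric multiplicity is 2.

Since 2 < 4, A is not diagonalizable.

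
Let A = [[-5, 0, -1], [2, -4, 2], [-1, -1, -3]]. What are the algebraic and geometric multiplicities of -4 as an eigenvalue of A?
The characteristic polynomial is (x + 4)^3, so the factor x + 4 appears with exponent 3: the algebraic multiplicity is 3.

rank(A + 4I) = 2, so the eigenspace has dimension 3 - 2 = 1: the geometric multiplicity is 1.

Since 1 < 3, A is not diagonalizable.

algebraic multiplicity 3, geometric multiplicity 1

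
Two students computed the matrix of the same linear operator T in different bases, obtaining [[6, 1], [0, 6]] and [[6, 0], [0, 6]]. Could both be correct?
No.

Both have characteristic polynomial (x - 6)^2, but the minimal polynomial of A is (x - 6)^2 while the minimal polynomial of B is x - 6. The minimal polynomial is a similarity invariant, so A and B are not similar.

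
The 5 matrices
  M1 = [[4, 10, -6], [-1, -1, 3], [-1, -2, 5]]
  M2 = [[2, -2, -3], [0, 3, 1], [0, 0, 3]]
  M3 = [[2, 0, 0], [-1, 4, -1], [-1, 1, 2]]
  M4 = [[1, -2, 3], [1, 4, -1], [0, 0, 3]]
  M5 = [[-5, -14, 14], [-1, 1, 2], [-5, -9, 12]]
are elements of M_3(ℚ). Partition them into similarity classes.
1 class: {M1, M2, M3, M4, M5}

Characteristic polynomials: χ_{M1} = (x - 3)^2(x - 2), χ_{M2} = (x - 3)^2(x - 2), χ_{M3} = (x - 3)^2(x - 2), χ_{M4} = (x - 3)^2(x - 2), χ_{M5} = (x - 3)^2(x - 2).

{M1, M2, M3, M4, M5}: invariant factors (x - 3)^2(x - 2).

Matrices are similar if and only if their invariant-factor lists agree; the partition into similarity classes is {M1, M2, M3, M4, M5}.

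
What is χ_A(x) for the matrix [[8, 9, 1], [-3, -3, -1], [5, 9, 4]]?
xI - A = [[x - 8, -9, -1], [3, x + 3, 1], [-5, -9, x - 4]].

Expanding det(xI - A) along the first row:
det(xI - A) = + (x - 8)·det([[x + 3, 1], [-9, x - 4]]) - (-9)·det([[3, 1], [-5, x - 4]]) + (-1)·det([[3, x + 3], [-5, -9]]).

Evaluating gives χ_A(x) = x^3 - 9x^2 + 27x - 27 = (x - 3)^3.

χ_A(x) = (x - 3)^3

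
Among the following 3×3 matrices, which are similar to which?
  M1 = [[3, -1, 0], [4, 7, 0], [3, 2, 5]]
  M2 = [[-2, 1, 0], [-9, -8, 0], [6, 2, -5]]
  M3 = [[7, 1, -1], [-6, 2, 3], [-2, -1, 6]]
3 classes: {M1}, {M2}, {M3}

Characteristic polynomials: χ_{M1} = (x - 5)^3, χ_{M2} = (x + 5)^3, χ_{M3} = (x - 5)^3.

{M1}: invariant factors (x - 5)^3.

{M2}: invariant factors x + 5, (x + 5)^2.

{M3}: invariant factors x - 5, (x - 5)^2.

Matrices are similar if and only if their invariant-factor lists agree; the partition into similarity classes is {M1}, {M2}, {M3}.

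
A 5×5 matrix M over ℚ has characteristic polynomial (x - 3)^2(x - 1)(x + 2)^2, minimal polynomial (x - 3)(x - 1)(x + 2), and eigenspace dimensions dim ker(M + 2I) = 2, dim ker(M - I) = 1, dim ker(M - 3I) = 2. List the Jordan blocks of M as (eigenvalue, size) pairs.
Jordan blocks: (-2, 1), (-2, 1), (1, 1), (3, 1), (3, 1)

λ = -2: algebraic multiplicity 2 (exponent in χ_M), largest block size 1 (exponent in m_M), 2 blocks (geometric multiplicity). These force block sizes [1, 1].
λ = 1: algebraic multiplicity 1 (exponent in χ_M), largest block size 1 (exponent in m_M), 1 block (geometric multiplicity). This forces block sizes [1].
λ = 3: algebraic multiplicity 2 (exponent in χ_M), largest block size 1 (exponent in m_M), 2 blocks (geometric multiplicity). These force block sizes [1, 1].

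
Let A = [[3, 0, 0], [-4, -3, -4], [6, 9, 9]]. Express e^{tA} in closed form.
A has Jordan form J = [[3, 1, 0], [0, 3, 0], [0, 0, 3]] with A = PJP^{-1}, so e^{tA} = P e^{tJ} P^{-1}.

For a Jordan block J_k(λ), e^{tJ_k(λ)} = e^{λt} · (I + tN + t^2 N^2/2! + ... + t^{k-1} N^{k-1}/(k-1)!) where N is the nilpotent superdiagonal part.

Assembling the blocks and conjugating back gives the entries of e^{tA} as shown above.

e^{tA} = [[e^{3*t}, 0, 0], [-4*t*e^{3*t}, (1 - 6*t)*e^{3*t}, -4*t*e^{3*t}], [6*t*e^{3*t}, 9*t*e^{3*t}, (6*t + 1)*e^{3*t}]]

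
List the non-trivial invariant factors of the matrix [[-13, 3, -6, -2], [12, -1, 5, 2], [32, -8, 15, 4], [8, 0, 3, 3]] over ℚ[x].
x - 1, (x - 1)^3

The Jordan structure of A has elementary divisors (x - 1)^3, (x - 1). Arranging the block sizes at each eigenvalue in decreasing order and taking row products gives the invariant factors.

Invariant factors (smallest first, each dividing the next): x - 1, (x - 1)^3.

Check: the last factor (x - 1)^3 is the minimal polynomial, and the product (x - 1)^4 is the characteristic polynomial.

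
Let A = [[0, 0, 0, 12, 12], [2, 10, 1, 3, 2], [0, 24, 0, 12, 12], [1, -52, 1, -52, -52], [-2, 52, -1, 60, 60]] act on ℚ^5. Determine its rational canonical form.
R = [[0, -12, 0, 0, 0], [1, 8, 0, 0, 0], [0, 0, 0, 0, 24], [0, 0, 1, 0, -28], [0, 0, 0, 1, 10]]

The invariant factors of A (the non-unit diagonal entries of the Smith normal form of xI - A over ℚ[x]) are (x - 6)(x - 2), (x - 6)(x - 2)^2, each dividing the next. The characteristic polynomial is their product, (x - 6)^2(x - 2)^3.

The rational canonical form is the block-diagonal matrix of companion matrices C(f_i):
R = [[0, -12, 0, 0, 0], [1, 8, 0, 0, 0], [0, 0, 0, 0, 24], [0, 0, 1, 0, -28], [0, 0, 0, 1, 10]].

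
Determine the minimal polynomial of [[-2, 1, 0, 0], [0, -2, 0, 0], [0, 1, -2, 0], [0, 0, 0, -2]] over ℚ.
m_A(x) = (x + 2)^2

The characteristic polynomial factors as (x + 2)^4. The minimal polynomial is ∏(x - λ)^{k_λ} where k_λ is the size of the largest Jordan block at λ.

For λ = -2: rank(A + 2I) = 1, and the largest Jordan block has size 2 (the smallest k with rank((A + 2I)^k) = rank((A + 2I)^(k+1))).

So m_A(x) = (x + 2)^2.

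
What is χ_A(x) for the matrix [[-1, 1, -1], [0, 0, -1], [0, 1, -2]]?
χ_A(x) = (x + 1)^3

xI - A = [[x + 1, -1, 1], [0, x, 1], [0, -1, x + 2]].

Expanding det(xI - A) along the first row:
det(xI - A) = + (x + 1)·det([[x, 1], [-1, x + 2]]) - (-1)·det([[0, 1], [0, x + 2]]) + (1)·det([[0, x], [0, -1]]).

Evaluating gives χ_A(x) = x^3 + 3x^2 + 3x + 1 = (x + 1)^3.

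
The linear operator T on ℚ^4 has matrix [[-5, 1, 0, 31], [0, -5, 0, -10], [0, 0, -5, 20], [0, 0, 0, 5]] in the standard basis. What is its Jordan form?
The characteristic polynomial is det(xI - A) = (x - 5)(x + 5)^3, so the eigenvalues are -5 (algebraic multiplicity 3), 5 (algebraic multiplicity 1).

For λ = -5: rank(A + 5I) = 2, rank((A + 5I)^2) = 1. The eigenspace has dimension 4 - 2 = 2, so there are 2 Jordan blocks; the rank sequence gives block sizes [2, 1].

For λ = 5: algebraic multiplicity 1 gives one 1×1 block.

Assembling the blocks gives the Jordan form J above.

J = [[-5, 1, 0, 0], [0, -5, 0, 0], [0, 0, -5, 0], [0, 0, 0, 5]]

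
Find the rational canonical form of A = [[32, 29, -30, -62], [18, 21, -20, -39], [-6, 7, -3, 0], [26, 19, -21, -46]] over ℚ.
R = [[0, 0, 0, -16], [1, 0, 0, 20], [0, 1, 0, -4], [0, 0, 1, 4]]

The invariant factors of A (the non-unit diagonal entries of the Smith normal form of xI - A over ℚ[x]) are (x - 4)(x^3 + 4x - 4), each dividing the next. The characteristic polynomial is their product, (x - 4)(x^3 + 4x - 4).

The rational canonical form is the block-diagonal matrix of companion matrices C(f_i):
R = [[0, 0, 0, -16], [1, 0, 0, 20], [0, 1, 0, -4], [0, 0, 1, 4]].

Note the characteristic polynomial does not split into linear factors over ℚ, so A has no Jordan form over ℚ; the rational canonical form exists over any field.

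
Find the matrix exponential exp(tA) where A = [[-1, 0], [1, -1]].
e^{tA} = [[e^{-t}, 0], [t*e^{-t}, e^{-t}]]

A has Jordan form J = [[-1, 1], [0, -1]] with A = PJP^{-1}, so e^{tA} = P e^{tJ} P^{-1}.

For a Jordan block J_k(λ), e^{tJ_k(λ)} = e^{λt} · (I + tN + t^2 N^2/2! + ... + t^{k-1} N^{k-1}/(k-1)!) where N is the nilpotent superdiagonal part.

Assembling the blocks and conjugating back gives the entries of e^{tA} as shown above.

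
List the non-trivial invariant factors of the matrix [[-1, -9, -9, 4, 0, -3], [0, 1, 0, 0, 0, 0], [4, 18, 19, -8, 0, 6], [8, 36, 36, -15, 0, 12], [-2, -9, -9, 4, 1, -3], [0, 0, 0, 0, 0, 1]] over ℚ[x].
The Jordan structure of A has elementary divisors (x - 1)^2, (x - 1), (x - 1), (x - 1), (x - 1). Arranging the block sizes at each eigenvalue in decreasing order and taking row products gives the invariant factors.

Invariant factors (smallest first, each dividing the next): x - 1, x - 1, x - 1, x - 1, (x - 1)^2.

Check: the last factor (x - 1)^2 is the minimal polynomial, and the product (x - 1)^6 is the characteristic polynomial.

x - 1, x - 1, x - 1, x - 1, (x - 1)^2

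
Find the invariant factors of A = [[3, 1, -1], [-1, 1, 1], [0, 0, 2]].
The Jordan structure of A has elementary divisors (x - 2)^2, (x - 2). Arranging the block sizes at each eigenvalue in decreasing order and taking row products gives the invariant factors.

Invariant factors (smallest first, each dividing the next): x - 2, (x - 2)^2.

Check: the last factor (x - 2)^2 is the minimal polynomial, and the product (x - 2)^3 is the characteristic polynomial.

x - 2, (x - 2)^2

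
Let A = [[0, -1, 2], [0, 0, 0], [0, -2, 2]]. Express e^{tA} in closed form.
A has Jordan form J = [[0, 1, 0], [0, 0, 0], [0, 0, 2]] with A = PJP^{-1}, so e^{tA} = P e^{tJ} P^{-1}.

For a Jordan block J_k(λ), e^{tJ_k(λ)} = e^{λt} · (I + tN + t^2 N^2/2! + ... + t^{k-1} N^{k-1}/(k-1)!) where N is the nilpotent superdiagonal part.

Assembling the blocks and conjugating back gives the entries of e^{tA} as shown above.

e^{tA} = [[1, t - e^{2*t} + 1, e^{2*t} - 1], [0, 1, 0], [0, 1 - e^{2*t}, e^{2*t}]]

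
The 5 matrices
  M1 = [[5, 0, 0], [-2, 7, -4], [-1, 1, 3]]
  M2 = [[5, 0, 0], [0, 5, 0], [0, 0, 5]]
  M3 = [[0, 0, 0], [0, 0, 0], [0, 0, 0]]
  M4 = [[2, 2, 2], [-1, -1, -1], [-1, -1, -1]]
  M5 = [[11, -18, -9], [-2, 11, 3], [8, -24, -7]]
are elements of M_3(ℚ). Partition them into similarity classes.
4 classes: {M1, M5}, {M2}, {M3}, {M4}

Characteristic polynomials: χ_{M1} = (x - 5)^3, χ_{M2} = (x - 5)^3, χ_{M3} = x^3, χ_{M4} = x^3, χ_{M5} = (x - 5)^3.

{M1, M5}: invariant factors x - 5, (x - 5)^2.

{M2}: invariant factors x - 5, x - 5, x - 5.

{M3}: invariant factors x, x, x.

{M4}: invariant factors x, x^2.

Matrices are similar if and only if their invariant-factor lists agree; the partition into similarity classes is {M1, M5}, {M2}, {M3}, {M4}.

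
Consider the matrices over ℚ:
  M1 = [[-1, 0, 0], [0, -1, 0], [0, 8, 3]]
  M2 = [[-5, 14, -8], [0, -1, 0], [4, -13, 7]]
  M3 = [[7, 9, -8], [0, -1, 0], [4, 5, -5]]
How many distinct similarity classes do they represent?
Characteristic polynomials: χ_{M1} = (x - 3)(x + 1)^2, χ_{M2} = (x - 3)(x + 1)^2, χ_{M3} = (x - 3)(x + 1)^2.

{M1}: invariant factors x + 1, (x - 3)(x + 1).

{M2, M3}: invariant factors (x - 3)(x + 1)^2.

Matrices are similar if and only if their invariant-factor lists agree; the partition into similarity classes is {M1}, {M2, M3}.

2 classes: {M1}, {M2, M3}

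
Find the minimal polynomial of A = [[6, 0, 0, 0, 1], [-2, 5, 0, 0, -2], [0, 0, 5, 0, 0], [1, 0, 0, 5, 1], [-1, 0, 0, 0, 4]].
The characteristic polynomial factors as (x - 5)^5. The minimal polynomial is ∏(x - λ)^{k_λ} where k_λ is the size of the largest Jordan block at λ.

For λ = 5: rank(A - 5I) = 1, and the largest Jordan block has size 2 (the smallest k with rank((A - 5I)^k) = rank((A - 5I)^(k+1))).

So m_A(x) = (x - 5)^2.

m_A(x) = (x - 5)^2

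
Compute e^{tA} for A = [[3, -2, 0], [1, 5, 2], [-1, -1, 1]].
A has Jordan form J = [[3, 1, 0], [0, 3, 1], [0, 0, 3]] with A = PJP^{-1}, so e^{tA} = P e^{tJ} P^{-1}.

For a Jordan block J_k(λ), e^{tJ_k(λ)} = e^{λt} · (I + tN + t^2 N^2/2! + ... + t^{k-1} N^{k-1}/(k-1)!) where N is the nilpotent superdiagonal part.

Assembling the blocks and conjugating back gives the entries of e^{tA} as shown above.

e^{tA} = [[(1 - t^2)*e^{3*t}, 2*t*(-t - 1)*e^{3*t}, -2*t^2*e^{3*t}], [t*e^{3*t}, (2*t + 1)*e^{3*t}, 2*t*e^{3*t}], [t*(t - 2)*e^{3*t}/2, t*(t - 1)*e^{3*t}, (t^2 - 2*t + 1)*e^{3*t}]]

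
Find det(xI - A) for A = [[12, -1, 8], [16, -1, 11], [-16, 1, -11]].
xI - A = [[x - 12, 1, -8], [-16, x + 1, -11], [16, -1, x + 11]].

Expanding det(xI - A) along the first row:
det(xI - A) = + (x - 12)·det([[x + 1, -11], [-1, x + 11]]) - (1)·det([[-16, -11], [16, x + 11]]) + (-8)·det([[-16, x + 1], [16, -1]]).

Evaluating gives χ_A(x) = x^3.

χ_A(x) = x^3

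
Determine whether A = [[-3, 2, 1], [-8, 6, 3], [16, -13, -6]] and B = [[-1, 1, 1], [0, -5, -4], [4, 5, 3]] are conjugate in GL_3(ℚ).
Yes.

Two matrices over a field are similar if and only if they have the same invariant factors.

Both A and B have characteristic polynomial (x + 1)^3 and minimal polynomial (x + 1)^3. Computing further, both have invariant factors (x + 1)^3. Hence A and B are similar.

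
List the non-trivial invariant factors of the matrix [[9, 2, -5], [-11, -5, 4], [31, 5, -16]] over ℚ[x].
The Jordan structure of A has elementary divisors (x + 4)^3. Arranging the block sizes at each eigenvalue in decreasing order and taking row products gives the invariant factors.

Invariant factors (smallest first, each dividing the next): (x + 4)^3.

Check: the last factor (x + 4)^3 is the minimal polynomial, and the product (x + 4)^3 is the characteristic polynomial.

(x + 4)^3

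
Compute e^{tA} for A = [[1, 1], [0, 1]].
A has Jordan form J = [[1, 1], [0, 1]] with A = PJP^{-1}, so e^{tA} = P e^{tJ} P^{-1}.

For a Jordan block J_k(λ), e^{tJ_k(λ)} = e^{λt} · (I + tN + t^2 N^2/2! + ... + t^{k-1} N^{k-1}/(k-1)!) where N is the nilpotent superdiagonal part.

Assembling the blocks and conjugating back gives the entries of e^{tA} as shown above.

e^{tA} = [[e^{t}, t*e^{t}], [0, e^{t}]]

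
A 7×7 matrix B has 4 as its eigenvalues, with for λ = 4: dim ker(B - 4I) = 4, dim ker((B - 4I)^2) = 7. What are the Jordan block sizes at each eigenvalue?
λ = 4: successive nullity increments [4, 3] count blocks of size ≥ k; block sizes are [2, 2, 2, 1].

Jordan blocks: (4, 2), (4, 2), (4, 2), (4, 1)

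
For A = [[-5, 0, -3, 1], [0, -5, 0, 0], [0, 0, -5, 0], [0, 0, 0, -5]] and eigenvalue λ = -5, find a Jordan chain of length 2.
We seek v_1 ∈ ker((A + 5I)^2) \ ker(A + 5I), then set v_{i+1} = (A + 5I) v_i.

One such chain is v_1 = [[2, 1, 0, 1]]^T, v_2 = [[1, 0, 0, 0]]^T. Check: (A + 5I) v_2 = [[0, 0, 0, 0]]^T = 0.

v_1 = [[2, 1, 0, 1]]^T, v_2 = [[1, 0, 0, 0]]^T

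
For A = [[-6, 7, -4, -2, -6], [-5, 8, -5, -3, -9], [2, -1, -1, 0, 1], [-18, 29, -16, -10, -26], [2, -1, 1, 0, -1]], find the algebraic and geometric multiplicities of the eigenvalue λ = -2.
The characteristic polynomial is (x + 2)^5, so the factor x + 2 appears with exponent 5: the algebraic multiplicity is 5.

rank(A + 2I) = 3, so the eigenspace has dimension 5 - 3 = 2: the geometric multiplicity is 2.

Since 2 < 5, A is not diagonalizable.

algebraic multiplicity 5, geometric multiplicity 2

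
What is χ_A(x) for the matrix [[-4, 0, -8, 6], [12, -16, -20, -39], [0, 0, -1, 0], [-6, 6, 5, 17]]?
xI - A = [[x + 4, 0, 8, -6], [-12, x + 16, 20, 39], [0, 0, x + 1, 0], [6, -6, -5, x - 17]].

Expanding det(xI - A) along the first row:
det(xI - A) = + (x + 4)·det([[x + 16, 20, 39], [0, x + 1, 0], [-6, -5, x - 17]]) - (0)·det([[-12, 20, 39], [0, x + 1, 0], [6, -5, x - 17]]) + (8)·det([[-12, x + 16, 39], [0, 0, 0], [6, -6, x - 17]]) - (-6)·det([[-12, x + 16, 20], [0, 0, x + 1], [6, -6, -5]]).

Evaluating gives χ_A(x) = x^4 + 4x^3 - 3x^2 - 14x - 8 = (x - 2)(x + 1)^2(x + 4).

χ_A(x) = (x - 2)(x + 1)^2(x + 4)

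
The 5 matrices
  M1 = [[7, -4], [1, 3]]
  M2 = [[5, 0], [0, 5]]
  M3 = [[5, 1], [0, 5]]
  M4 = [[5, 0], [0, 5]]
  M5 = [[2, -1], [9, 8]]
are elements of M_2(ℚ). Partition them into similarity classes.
Characteristic polynomials: χ_{M1} = (x - 5)^2, χ_{M2} = (x - 5)^2, χ_{M3} = (x - 5)^2, χ_{M4} = (x - 5)^2, χ_{M5} = (x - 5)^2.

{M1, M3, M5}: invariant factors (x - 5)^2.

{M2, M4}: invariant factors x - 5, x - 5.

Matrices are similar if and only if their invariant-factor lists agree; the partition into similarity classes is {M1, M3, M5}, {M2, M4}.

2 classes: {M1, M3, M5}, {M2, M4}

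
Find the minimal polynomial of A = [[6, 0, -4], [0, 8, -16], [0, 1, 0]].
The characteristic polynomial factors as (x - 6)(x - 4)^2. The minimal polynomial is ∏(x - λ)^{k_λ} where k_λ is the size of the largest Jordan block at λ.

For λ = 4: rank(A - 4I) = 2, and the largest Jordan block has size 2 (the smallest k with rank((A - 4I)^k) = rank((A - 4I)^(k+1))).
For λ = 6: rank(A - 6I) = 2, and the largest Jordan block has size 1 (the smallest k with rank((A - 6I)^k) = rank((A - 6I)^(k+1))).

So m_A(x) = (x - 6)(x - 4)^2.

m_A(x) = (x - 6)(x - 4)^2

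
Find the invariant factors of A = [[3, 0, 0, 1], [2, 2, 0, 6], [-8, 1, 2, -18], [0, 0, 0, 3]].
(x - 3)^2(x - 2)^2

The Jordan structure of A has elementary divisors (x - 2)^2, (x - 3)^2. Arranging the block sizes at each eigenvalue in decreasing order and taking row products gives the invariant factors.

Invariant factors (smallest first, each dividing the next): (x - 3)^2(x - 2)^2.

Check: the last factor (x - 3)^2(x - 2)^2 is the minimal polynomial, and the product (x - 3)^2(x - 2)^2 is the characteristic polynomial.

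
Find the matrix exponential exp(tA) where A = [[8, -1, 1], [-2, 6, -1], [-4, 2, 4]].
A has Jordan form J = [[6, 1, 0], [0, 6, 1], [0, 0, 6]] with A = PJP^{-1}, so e^{tA} = P e^{tJ} P^{-1}.

For a Jordan block J_k(λ), e^{tJ_k(λ)} = e^{λt} · (I + tN + t^2 N^2/2! + ... + t^{k-1} N^{k-1}/(k-1)!) where N is the nilpotent superdiagonal part.

Assembling the blocks and conjugating back gives the entries of e^{tA} as shown above.

e^{tA} = [[(t^2 + 2*t + 1)*e^{6*t}, -t*e^{6*t}, t*(t + 2)*e^{6*t}/2], [-2*t*e^{6*t}, e^{6*t}, -t*e^{6*t}], [2*t*(-t - 2)*e^{6*t}, 2*t*e^{6*t}, (-t^2 - 2*t + 1)*e^{6*t}]]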